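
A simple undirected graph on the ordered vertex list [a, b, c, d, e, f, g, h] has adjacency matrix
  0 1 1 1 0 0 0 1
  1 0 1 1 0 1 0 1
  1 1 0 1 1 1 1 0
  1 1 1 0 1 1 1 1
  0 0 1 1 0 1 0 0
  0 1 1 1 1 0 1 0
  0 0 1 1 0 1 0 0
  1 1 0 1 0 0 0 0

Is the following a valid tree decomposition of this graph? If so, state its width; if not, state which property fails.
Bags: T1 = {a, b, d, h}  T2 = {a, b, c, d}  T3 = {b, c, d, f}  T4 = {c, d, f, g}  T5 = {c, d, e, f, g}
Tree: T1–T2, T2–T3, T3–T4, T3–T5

A tree decomposition must satisfy three properties: every vertex lies in some bag; for every edge, both endpoints lie together in some bag; and for every vertex, the bags containing it form a connected subtree. Here bags containing vertex g are not connected in the tree, so the decomposition is invalid.

No — bags containing vertex g are not connected in the tree.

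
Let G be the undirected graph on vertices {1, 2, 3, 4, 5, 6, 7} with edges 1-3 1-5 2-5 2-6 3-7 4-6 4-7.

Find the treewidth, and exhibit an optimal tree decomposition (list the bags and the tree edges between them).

Treewidth 2.
Bags: B1 = {1, 3, 7}  B2 = {1, 4, 7}  B3 = {1, 4, 6}  B4 = {1, 2, 6}  B5 = {1, 2, 5}
Tree: B1–B2, B2–B3, B3–B4, B4–B5

Every bag has size at most 3, so the width is 3 − 1 = 2 and tw(G) ≤ 2. The edges 1–3–7–4–6–2–5–1 form a cycle, so G is not a tree and its treewidth is at least 2. The upper and lower bounds meet at 2, so that is the treewidth.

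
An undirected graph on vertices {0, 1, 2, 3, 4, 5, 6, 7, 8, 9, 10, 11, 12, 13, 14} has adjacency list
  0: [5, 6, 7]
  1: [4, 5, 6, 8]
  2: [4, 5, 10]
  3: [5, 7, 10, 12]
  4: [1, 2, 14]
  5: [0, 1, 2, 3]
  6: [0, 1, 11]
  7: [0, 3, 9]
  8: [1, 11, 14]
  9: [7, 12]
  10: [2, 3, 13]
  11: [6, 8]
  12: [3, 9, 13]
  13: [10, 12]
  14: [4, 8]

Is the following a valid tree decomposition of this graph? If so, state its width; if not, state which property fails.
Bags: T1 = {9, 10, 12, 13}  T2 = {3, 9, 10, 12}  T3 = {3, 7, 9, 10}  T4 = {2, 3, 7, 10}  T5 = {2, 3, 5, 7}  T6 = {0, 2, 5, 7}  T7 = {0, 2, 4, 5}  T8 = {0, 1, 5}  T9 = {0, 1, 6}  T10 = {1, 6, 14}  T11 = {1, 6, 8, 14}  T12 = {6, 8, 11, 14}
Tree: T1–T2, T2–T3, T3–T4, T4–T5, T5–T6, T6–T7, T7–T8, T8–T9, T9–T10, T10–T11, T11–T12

A tree decomposition must satisfy three properties: every vertex lies in some bag; for every edge, both endpoints lie together in some bag; and for every vertex, the bags containing it form a connected subtree. Here edge (4,1) lies in no bag, so the decomposition is invalid.

No — edge (4,1) lies in no bag.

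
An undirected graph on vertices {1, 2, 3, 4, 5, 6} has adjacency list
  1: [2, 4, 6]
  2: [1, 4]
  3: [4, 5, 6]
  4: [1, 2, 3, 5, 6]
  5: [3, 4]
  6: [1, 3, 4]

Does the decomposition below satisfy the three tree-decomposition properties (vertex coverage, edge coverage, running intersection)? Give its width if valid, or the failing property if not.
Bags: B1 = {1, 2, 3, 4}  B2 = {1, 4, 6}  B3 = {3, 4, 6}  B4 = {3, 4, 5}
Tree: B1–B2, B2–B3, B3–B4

A tree decomposition must satisfy three properties: every vertex lies in some bag; for every edge, both endpoints lie together in some bag; and for every vertex, the bags containing it form a connected subtree. Here bags containing vertex 3 are not connected in the tree, so the decomposition is invalid.

No — bags containing vertex 3 are not connected in the tree.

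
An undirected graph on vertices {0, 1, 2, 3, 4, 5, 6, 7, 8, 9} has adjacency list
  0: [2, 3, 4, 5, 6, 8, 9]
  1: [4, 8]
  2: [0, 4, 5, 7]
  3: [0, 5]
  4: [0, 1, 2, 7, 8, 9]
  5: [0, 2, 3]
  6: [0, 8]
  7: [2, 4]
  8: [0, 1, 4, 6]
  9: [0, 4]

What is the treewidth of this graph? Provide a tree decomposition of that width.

Each bag holds 3 vertices, so the decomposition has width 2, which upper-bounds the treewidth. For the lower bound, the 3 vertices {0, 3, 5} are pairwise adjacent, and any tree decomposition puts a clique entirely inside one bag — forcing width ≥ 2. Combining the bounds, tw(G) = 2.

Treewidth 2.
One optimal decomposition is:
Bags: B1 = {0, 2, 4}  B2 = {0, 2, 5}  B3 = {0, 3, 5}  B4 = {0, 4, 9}  B5 = {0, 4, 8}  B6 = {2, 4, 7}  B7 = {1, 4, 8}  B8 = {0, 6, 8}
Tree: B1–B2, B2–B3, B1–B4, B1–B5, B1–B6, B5–B7, B5–B8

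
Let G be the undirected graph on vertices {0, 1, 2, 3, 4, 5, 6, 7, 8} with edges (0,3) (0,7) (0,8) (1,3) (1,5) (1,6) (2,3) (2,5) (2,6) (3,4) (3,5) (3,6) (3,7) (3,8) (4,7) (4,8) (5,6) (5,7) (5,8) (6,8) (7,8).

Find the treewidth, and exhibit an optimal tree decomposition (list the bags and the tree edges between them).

The largest bag has 4 vertices, giving width 3; this decomposition certifies tw(G) ≤ 3. For the lower bound, the 4 vertices {0, 3, 7, 8} are pairwise adjacent, and any tree decomposition puts a clique entirely inside one bag — forcing width ≥ 3. Hence tw(G) = 3 exactly.

Treewidth 3.
Bags: B1 = {3, 5, 7, 8}  B2 = {3, 4, 7, 8}  B3 = {3, 5, 6, 8}  B4 = {2, 3, 5, 6}  B5 = {0, 3, 7, 8}  B6 = {1, 3, 5, 6}
Tree: B1–B2, B1–B3, B3–B4, B2–B5, B3–B6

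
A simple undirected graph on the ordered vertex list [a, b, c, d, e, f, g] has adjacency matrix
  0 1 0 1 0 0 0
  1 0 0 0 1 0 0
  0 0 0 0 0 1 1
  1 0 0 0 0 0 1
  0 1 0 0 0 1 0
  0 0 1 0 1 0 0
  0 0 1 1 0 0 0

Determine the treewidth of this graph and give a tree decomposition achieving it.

Every bag has size at most 3, so the width is 3 − 1 = 2 and tw(G) ≤ 2. Since c–g–d–a–b–e–f–c is a cycle in G, G is not acyclic. Forests are exactly the graphs of treewidth ≤ 1, so tw(G) ≥ 2. The upper and lower bounds meet at 2, so that is the treewidth.

Treewidth 2.
One such decomposition:
Bags: B1 = {c, d, g}  B2 = {a, c, d}  B3 = {a, b, c}  B4 = {b, c, e}  B5 = {c, e, f}
Tree: B1–B2, B2–B3, B3–B4, B4–B5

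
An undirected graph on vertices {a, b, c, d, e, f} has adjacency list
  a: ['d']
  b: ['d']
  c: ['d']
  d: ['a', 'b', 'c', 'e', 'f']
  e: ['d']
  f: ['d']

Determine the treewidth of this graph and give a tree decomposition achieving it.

Each bag holds 2 vertices, so the decomposition has width 1, which upper-bounds the treewidth. Since G has at least one edge (e.g. e–d), it is not an edgeless graph, so tw(G) ≥ 1. Hence tw(G) = 1 exactly.

Treewidth 1.
One such decomposition:
Bags: B1 = {d, e}  B2 = {c, d}  B3 = {a, d}  B4 = {b, d}  B5 = {d, f}
Tree: B1–B2, B2–B3, B3–B4, B4–B5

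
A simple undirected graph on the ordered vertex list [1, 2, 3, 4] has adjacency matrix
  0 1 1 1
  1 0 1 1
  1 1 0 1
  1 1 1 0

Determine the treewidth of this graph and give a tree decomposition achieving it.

Treewidth 3.
One optimal decomposition is:
Bags: B1 = {1, 2, 3, 4}
Tree: (single bag)

A single bag containing all 4 vertices is trivially a valid decomposition of width 3. Conversely, {1, 2, 3, 4} is a clique of size 4, and the vertices of any clique must share a bag in every tree decomposition; so some bag has ≥ 4 vertices and tw(G) ≥ 3. The upper and lower bounds meet at 3, so that is the treewidth.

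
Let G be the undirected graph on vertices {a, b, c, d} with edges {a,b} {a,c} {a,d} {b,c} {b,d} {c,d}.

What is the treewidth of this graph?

A width-3 tree decomposition is:
Bags: B1 = {a, b, c, d}
Tree: (single bag)
A single bag containing all 4 vertices is trivially a valid decomposition of width 3. Conversely, {a, b, c, d} is a clique of size 4, and the vertices of any clique must share a bag in every tree decomposition; so some bag has ≥ 4 vertices and tw(G) ≥ 3. Hence tw(G) = 3 exactly.

3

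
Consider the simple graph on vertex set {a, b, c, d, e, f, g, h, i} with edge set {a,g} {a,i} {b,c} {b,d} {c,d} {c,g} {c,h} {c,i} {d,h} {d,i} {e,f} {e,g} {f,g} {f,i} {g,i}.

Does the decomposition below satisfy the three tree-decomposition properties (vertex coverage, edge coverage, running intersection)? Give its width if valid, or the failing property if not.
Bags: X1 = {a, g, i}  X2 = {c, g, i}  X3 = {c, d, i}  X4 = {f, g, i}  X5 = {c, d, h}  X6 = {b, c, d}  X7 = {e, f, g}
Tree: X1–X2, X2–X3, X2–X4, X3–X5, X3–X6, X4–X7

Vertex coverage: the bags together contain {a, b, c, d, e, f, g, h, i}, the full vertex set. Edge coverage: each edge of G has both endpoints in at least one bag. Running intersection: for every vertex, the bags containing it form a connected subtree. All three properties hold, so this is a valid tree decomposition of width max|bag| − 1 = 2, and hence tw(G) ≤ 2.

Yes; width 2.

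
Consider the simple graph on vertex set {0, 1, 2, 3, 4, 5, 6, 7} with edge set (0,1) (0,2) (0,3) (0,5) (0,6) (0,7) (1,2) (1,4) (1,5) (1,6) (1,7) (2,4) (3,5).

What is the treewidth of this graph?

2

A width-2 tree decomposition is:
Bags: B1 = {0, 1, 7}  B2 = {0, 1, 5}  B3 = {0, 1, 2}  B4 = {1, 2, 4}  B5 = {0, 3, 5}  B6 = {0, 1, 6}
Tree: B1–B2, B1–B3, B3–B4, B2–B5, B3–B6
Each bag holds 3 vertices, so the decomposition has width 2, which upper-bounds the treewidth. For the lower bound, the 3 vertices {0, 1, 2} are pairwise adjacent, and any tree decomposition puts a clique entirely inside one bag — forcing width ≥ 2. The upper and lower bounds meet at 2, so that is the treewidth.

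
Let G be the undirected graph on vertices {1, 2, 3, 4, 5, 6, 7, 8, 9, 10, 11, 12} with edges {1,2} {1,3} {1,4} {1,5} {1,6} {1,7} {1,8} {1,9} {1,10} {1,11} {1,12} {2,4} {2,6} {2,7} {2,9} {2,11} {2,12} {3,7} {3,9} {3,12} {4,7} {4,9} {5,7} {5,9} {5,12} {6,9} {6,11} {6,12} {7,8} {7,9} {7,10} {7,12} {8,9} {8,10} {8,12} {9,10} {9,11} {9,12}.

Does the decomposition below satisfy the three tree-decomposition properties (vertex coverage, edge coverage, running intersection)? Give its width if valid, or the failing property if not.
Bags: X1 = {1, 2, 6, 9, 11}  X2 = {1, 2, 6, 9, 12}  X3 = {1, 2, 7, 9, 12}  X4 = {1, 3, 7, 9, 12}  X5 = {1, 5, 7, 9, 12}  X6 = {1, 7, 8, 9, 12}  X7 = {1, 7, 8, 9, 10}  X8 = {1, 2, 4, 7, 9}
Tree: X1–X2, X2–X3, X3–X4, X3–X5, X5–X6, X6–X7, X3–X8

Yes; width 4.

Checking the three conditions: (i) the bags cover all of {1, 2, 3, 4, 5, 6, 7, 8, 9, 10, 11, 12}; (ii) for each edge, some bag contains both endpoints; (iii) the bags containing any fixed vertex form a subtree. All hold, so the decomposition is valid with width 5 − 1 = 4.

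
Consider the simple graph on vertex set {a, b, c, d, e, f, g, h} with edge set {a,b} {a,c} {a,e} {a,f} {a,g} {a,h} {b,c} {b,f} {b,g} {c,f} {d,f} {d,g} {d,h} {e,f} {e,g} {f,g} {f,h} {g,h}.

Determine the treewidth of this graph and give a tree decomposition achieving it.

Treewidth 3.
Bags: B1 = {a, f, g, h}  B2 = {a, e, f, g}  B3 = {a, b, f, g}  B4 = {a, b, c, f}  B5 = {d, f, g, h}
Tree: B1–B2, B2–B3, B3–B4, B1–B5

The largest bag has 4 vertices, giving width 3; this decomposition certifies tw(G) ≤ 3. Conversely, {d, f, g, h} is a clique of size 4, and the vertices of any clique must share a bag in every tree decomposition; so some bag has ≥ 4 vertices and tw(G) ≥ 3. Therefore the treewidth is 3.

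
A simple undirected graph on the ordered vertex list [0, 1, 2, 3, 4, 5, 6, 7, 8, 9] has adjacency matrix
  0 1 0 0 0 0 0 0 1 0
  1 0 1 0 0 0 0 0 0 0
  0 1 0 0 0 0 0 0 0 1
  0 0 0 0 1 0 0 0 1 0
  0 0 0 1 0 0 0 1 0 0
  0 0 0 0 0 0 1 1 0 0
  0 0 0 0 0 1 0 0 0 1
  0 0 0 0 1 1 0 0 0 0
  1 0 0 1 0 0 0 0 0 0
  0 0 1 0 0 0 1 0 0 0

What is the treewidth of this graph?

2

A width-2 tree decomposition is:
Bags: B1 = {0, 1, 2}  B2 = {0, 2, 9}  B3 = {0, 6, 9}  B4 = {0, 5, 6}  B5 = {0, 5, 7}  B6 = {0, 4, 7}  B7 = {0, 3, 4}  B8 = {0, 3, 8}
Tree: B1–B2, B2–B3, B3–B4, B4–B5, B5–B6, B6–B7, B7–B8
Every bag has size at most 3, so the width is 3 − 1 = 2 and tw(G) ≤ 2. The edges 0–1–2–9–6–5–7–4–3–8–0 form a cycle, so G is not a tree and its treewidth is at least 2. The upper and lower bounds meet at 2, so that is the treewidth.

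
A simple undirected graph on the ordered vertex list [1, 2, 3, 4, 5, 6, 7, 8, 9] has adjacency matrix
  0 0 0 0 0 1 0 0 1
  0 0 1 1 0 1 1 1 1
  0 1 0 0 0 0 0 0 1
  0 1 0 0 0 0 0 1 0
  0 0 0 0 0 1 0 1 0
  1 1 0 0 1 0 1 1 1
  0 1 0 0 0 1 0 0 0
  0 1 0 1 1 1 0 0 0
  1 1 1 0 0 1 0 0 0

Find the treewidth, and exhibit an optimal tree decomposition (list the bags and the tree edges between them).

The largest bag has 3 vertices, giving width 2; this decomposition certifies tw(G) ≤ 2. On the other hand G contains the 3-clique {1, 6, 9}. A clique must lie in a single bag of any decomposition, so no decomposition can have width below 2. Hence tw(G) = 2 exactly.

Treewidth 2.
Bags: B1 = {2, 6, 9}  B2 = {2, 3, 9}  B3 = {1, 6, 9}  B4 = {2, 6, 8}  B5 = {2, 4, 8}  B6 = {2, 6, 7}  B7 = {5, 6, 8}
Tree: B1–B2, B1–B3, B1–B4, B4–B5, B1–B6, B4–B7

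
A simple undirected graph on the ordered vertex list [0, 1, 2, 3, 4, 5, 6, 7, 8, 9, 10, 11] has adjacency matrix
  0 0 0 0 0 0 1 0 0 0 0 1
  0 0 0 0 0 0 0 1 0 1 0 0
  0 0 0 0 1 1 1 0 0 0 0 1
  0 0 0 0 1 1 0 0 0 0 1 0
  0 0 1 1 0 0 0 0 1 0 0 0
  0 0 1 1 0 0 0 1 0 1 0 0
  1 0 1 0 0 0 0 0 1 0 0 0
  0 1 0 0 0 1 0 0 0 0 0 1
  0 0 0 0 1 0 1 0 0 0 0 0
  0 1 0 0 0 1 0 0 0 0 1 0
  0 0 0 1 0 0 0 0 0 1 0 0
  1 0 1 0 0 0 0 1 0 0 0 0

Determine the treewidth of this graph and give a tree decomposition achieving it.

Treewidth 3.
One optimal decomposition is:
Bags: B1 = {0, 6, 8, 11}  B2 = {2, 6, 8, 11}  B3 = {2, 4, 8, 11}  B4 = {2, 4, 7, 11}  B5 = {2, 4, 5, 7}  B6 = {3, 4, 5, 7}  B7 = {1, 3, 5, 7}  B8 = {1, 3, 5, 9}  B9 = {1, 3, 9, 10}
Tree: B1–B2, B2–B3, B3–B4, B4–B5, B5–B6, B6–B7, B7–B8, B8–B9

Each bag holds 4 vertices, so the decomposition has width 3, which upper-bounds the treewidth. For the lower bound: the 4 vertex sets {0,6,8}, {11}, {2}, {3,4,5,7} are disjoint, each induces a connected subgraph, and every pair is joined by at least one edge of G. Contracting each set to a single vertex therefore yields K_{4} as a minor, and since treewidth is minor-monotone, tw(G) ≥ tw(K_{4}) = 3. Therefore the treewidth is 3.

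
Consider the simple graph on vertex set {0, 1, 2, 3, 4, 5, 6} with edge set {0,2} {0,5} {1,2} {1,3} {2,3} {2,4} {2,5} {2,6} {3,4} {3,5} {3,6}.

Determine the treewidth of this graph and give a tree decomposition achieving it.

Treewidth 2.
Bags: B1 = {1, 2, 3}  B2 = {2, 3, 4}  B3 = {2, 3, 6}  B4 = {2, 3, 5}  B5 = {0, 2, 5}
Tree: B1–B2, B1–B3, B3–B4, B4–B5

Every bag has size at most 3, so the width is 3 − 1 = 2 and tw(G) ≤ 2. For the lower bound, the 3 vertices {0, 2, 5} are pairwise adjacent, and any tree decomposition puts a clique entirely inside one bag — forcing width ≥ 2. The upper and lower bounds meet at 2, so that is the treewidth.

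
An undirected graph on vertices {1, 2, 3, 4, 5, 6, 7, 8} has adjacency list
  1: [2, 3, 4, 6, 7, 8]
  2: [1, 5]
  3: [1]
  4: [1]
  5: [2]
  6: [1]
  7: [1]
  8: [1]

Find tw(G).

1

A width-1 tree decomposition is:
Bags: B1 = {1, 3}  B2 = {1, 2}  B3 = {1, 4}  B4 = {1, 8}  B5 = {2, 5}  B6 = {1, 6}  B7 = {1, 7}
Tree: B1–B2, B1–B3, B1–B4, B2–B5, B2–B6, B4–B7
The largest bag has 2 vertices, giving width 1; this decomposition certifies tw(G) ≤ 1. G has an edge, so its treewidth is at least 1. The upper and lower bounds meet at 1, so that is the treewidth.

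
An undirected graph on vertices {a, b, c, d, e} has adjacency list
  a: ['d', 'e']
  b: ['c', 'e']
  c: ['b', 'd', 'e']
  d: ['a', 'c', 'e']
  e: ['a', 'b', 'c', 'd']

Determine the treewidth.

A width-2 tree decomposition is:
Bags: B1 = {a, d, e}  B2 = {c, d, e}  B3 = {b, c, e}
Tree: B1–B2, B2–B3
Every bag has size at most 3, so the width is 3 − 1 = 2 and tw(G) ≤ 2. On the other hand G contains the 3-clique {c, d, e}. A clique must lie in a single bag of any decomposition, so no decomposition can have width below 2. The upper and lower bounds meet at 2, so that is the treewidth.

2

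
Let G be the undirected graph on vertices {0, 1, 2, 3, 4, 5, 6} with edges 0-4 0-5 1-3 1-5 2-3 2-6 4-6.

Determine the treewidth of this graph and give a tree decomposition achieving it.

Treewidth 2.
One optimal decomposition is:
Bags: B1 = {1, 3, 5}  B2 = {2, 3, 5}  B3 = {2, 5, 6}  B4 = {4, 5, 6}  B5 = {0, 4, 5}
Tree: B1–B2, B2–B3, B3–B4, B4–B5

The largest bag has 3 vertices, giving width 2; this decomposition certifies tw(G) ≤ 2. Since 5–1–3–2–6–4–0–5 is a cycle in G, G is not acyclic. Forests are exactly the graphs of treewidth ≤ 1, so tw(G) ≥ 2. The upper and lower bounds meet at 2, so that is the treewidth.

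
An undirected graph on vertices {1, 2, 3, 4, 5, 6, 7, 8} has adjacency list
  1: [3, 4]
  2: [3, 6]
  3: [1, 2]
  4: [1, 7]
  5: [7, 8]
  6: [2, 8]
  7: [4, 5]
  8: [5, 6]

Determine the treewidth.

2

A width-2 tree decomposition is:
Bags: B1 = {1, 4, 7}  B2 = {1, 5, 7}  B3 = {1, 5, 8}  B4 = {1, 6, 8}  B5 = {1, 2, 6}  B6 = {1, 2, 3}
Tree: B1–B2, B2–B3, B3–B4, B4–B5, B5–B6
Every bag has size at most 3, so the width is 3 − 1 = 2 and tw(G) ≤ 2. For the lower bound, G contains the cycle 1–4–7–5–8–6–2–3–1, so G is not a forest; only forests have treewidth ≤ 1, hence tw(G) ≥ 2. Therefore the treewidth is 2.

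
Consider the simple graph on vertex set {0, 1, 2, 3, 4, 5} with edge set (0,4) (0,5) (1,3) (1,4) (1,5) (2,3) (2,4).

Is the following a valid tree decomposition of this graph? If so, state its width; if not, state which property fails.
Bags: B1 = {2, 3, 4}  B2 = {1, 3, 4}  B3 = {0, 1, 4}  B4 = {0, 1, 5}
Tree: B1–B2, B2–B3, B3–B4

Yes; width 2.

Vertex coverage: the bags together contain {0, 1, 2, 3, 4, 5}, the full vertex set. Edge coverage: each edge of G has both endpoints in at least one bag. Running intersection: for every vertex, the bags containing it form a connected subtree. All three properties hold, so this is a valid tree decomposition of width max|bag| − 1 = 2, and hence tw(G) ≤ 2.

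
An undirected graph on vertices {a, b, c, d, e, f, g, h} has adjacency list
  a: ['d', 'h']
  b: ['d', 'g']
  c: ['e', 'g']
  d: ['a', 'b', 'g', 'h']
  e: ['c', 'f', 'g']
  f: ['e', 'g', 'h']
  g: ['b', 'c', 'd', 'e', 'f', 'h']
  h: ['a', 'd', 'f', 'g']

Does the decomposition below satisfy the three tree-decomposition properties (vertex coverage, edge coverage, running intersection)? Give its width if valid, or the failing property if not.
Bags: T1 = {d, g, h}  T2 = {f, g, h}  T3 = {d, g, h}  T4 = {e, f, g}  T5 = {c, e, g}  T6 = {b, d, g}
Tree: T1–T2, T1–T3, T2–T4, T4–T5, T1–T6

A tree decomposition must satisfy three properties: every vertex lies in some bag; for every edge, both endpoints lie together in some bag; and for every vertex, the bags containing it form a connected subtree. Here vertex a appears in no bag, so the decomposition is invalid.

No — vertex a appears in no bag.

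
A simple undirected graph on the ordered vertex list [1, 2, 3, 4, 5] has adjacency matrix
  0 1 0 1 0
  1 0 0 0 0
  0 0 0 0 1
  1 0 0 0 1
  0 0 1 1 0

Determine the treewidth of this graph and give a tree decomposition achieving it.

Every bag has size at most 2, so the width is 2 − 1 = 1 and tw(G) ≤ 1. Any graph with an edge has treewidth ≥ 1, and G has the edge 2–1. Therefore the treewidth is 1.

Treewidth 1.
One optimal decomposition is:
Bags: B1 = {1, 2}  B2 = {1, 4}  B3 = {4, 5}  B4 = {3, 5}
Tree: B1–B2, B2–B3, B3–B4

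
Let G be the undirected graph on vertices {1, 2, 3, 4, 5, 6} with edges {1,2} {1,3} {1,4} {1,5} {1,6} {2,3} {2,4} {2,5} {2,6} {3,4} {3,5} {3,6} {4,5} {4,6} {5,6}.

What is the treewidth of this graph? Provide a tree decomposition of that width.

Treewidth 5.
One such decomposition:
Bags: B1 = {1, 2, 3, 4, 5, 6}
Tree: (single bag)

A single bag containing all 6 vertices is trivially a valid decomposition of width 5. Conversely, {1, 2, 3, 4, 5, 6} is a clique of size 6, and the vertices of any clique must share a bag in every tree decomposition; so some bag has ≥ 6 vertices and tw(G) ≥ 5. Combining the bounds, tw(G) = 5.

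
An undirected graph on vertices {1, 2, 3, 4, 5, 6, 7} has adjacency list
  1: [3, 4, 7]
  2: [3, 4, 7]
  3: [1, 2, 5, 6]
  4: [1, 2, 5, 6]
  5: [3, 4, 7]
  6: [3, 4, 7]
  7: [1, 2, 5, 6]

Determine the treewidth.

A width-3 tree decomposition is:
Bags: B1 = {1, 3, 4, 7}  B2 = {3, 4, 6, 7}  B3 = {3, 4, 5, 7}  B4 = {2, 3, 4, 7}
Tree: B1–B2, B2–B3, B3–B4
Every bag has size at most 4, so the width is 4 − 1 = 3 and tw(G) ≤ 3. For the lower bound: the 4 vertex sets {1,7}, {3,6}, {4}, {5} are disjoint, each induces a connected subgraph, and every pair is joined by at least one edge of G. Contracting each set to a single vertex therefore yields K_{4} as a minor, and since treewidth is minor-monotone, tw(G) ≥ tw(K_{4}) = 3. The upper and lower bounds meet at 3, so that is the treewidth.

3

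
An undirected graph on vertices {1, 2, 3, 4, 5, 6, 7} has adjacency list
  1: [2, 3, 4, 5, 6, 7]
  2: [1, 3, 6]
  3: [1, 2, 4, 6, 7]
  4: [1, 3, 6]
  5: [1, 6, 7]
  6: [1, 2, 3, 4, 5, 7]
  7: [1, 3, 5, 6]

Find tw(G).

3

A width-3 tree decomposition is:
Bags: B1 = {1, 5, 6, 7}  B2 = {1, 3, 6, 7}  B3 = {1, 2, 3, 6}  B4 = {1, 3, 4, 6}
Tree: B1–B2, B2–B3, B2–B4
The largest bag has 4 vertices, giving width 3; this decomposition certifies tw(G) ≤ 3. On the other hand G contains the 4-clique {1, 2, 3, 6}. A clique must lie in a single bag of any decomposition, so no decomposition can have width below 3. Therefore the treewidth is 3.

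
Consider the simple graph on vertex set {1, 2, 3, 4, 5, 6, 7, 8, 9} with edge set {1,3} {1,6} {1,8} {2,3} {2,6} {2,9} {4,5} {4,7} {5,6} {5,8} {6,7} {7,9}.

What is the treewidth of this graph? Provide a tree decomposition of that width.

The largest bag has 4 vertices, giving width 3; this decomposition certifies tw(G) ≤ 3. For the lower bound: the 4 vertex sets {4,7,9}, {2}, {6}, {1,3,5,8} are disjoint, each induces a connected subgraph, and every pair is joined by at least one edge of G. Contracting each set to a single vertex therefore yields K_{4} as a minor, and since treewidth is minor-monotone, tw(G) ≥ tw(K_{4}) = 3. The upper and lower bounds meet at 3, so that is the treewidth.

Treewidth 3.
One optimal decomposition is:
Bags: B1 = {2, 4, 7, 9}  B2 = {2, 4, 6, 7}  B3 = {2, 4, 5, 6}  B4 = {2, 3, 5, 6}  B5 = {1, 3, 5, 6}  B6 = {1, 3, 5, 8}
Tree: B1–B2, B2–B3, B3–B4, B4–B5, B5–B6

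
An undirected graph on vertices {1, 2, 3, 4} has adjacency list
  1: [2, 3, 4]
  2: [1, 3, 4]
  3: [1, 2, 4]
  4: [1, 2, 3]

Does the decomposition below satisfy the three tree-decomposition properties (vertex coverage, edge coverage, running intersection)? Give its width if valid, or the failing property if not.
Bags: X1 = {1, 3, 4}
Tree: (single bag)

A tree decomposition must satisfy three properties: every vertex lies in some bag; for every edge, both endpoints lie together in some bag; and for every vertex, the bags containing it form a connected subtree. Here vertex 2 appears in no bag, so the decomposition is invalid.

No — vertex 2 appears in no bag.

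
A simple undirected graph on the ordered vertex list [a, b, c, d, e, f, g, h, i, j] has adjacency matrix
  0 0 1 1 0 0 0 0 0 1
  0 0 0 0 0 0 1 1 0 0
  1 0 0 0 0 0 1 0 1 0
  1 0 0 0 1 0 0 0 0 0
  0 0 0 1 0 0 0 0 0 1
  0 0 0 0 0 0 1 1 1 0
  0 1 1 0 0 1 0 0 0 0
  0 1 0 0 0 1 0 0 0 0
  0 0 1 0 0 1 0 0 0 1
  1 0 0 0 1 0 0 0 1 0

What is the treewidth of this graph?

A width-2 tree decomposition is:
Bags: B1 = {d, e, j}  B2 = {a, d, j}  B3 = {a, i, j}  B4 = {a, c, i}  B5 = {c, f, i}  B6 = {c, f, g}  B7 = {f, g, h}  B8 = {b, g, h}
Tree: B1–B2, B2–B3, B3–B4, B4–B5, B5–B6, B6–B7, B7–B8
Every bag has size at most 3, so the width is 3 − 1 = 2 and tw(G) ≤ 2. The edges e–d–a–j–e form a cycle, so G is not a tree and its treewidth is at least 2. Combining the bounds, tw(G) = 2.

2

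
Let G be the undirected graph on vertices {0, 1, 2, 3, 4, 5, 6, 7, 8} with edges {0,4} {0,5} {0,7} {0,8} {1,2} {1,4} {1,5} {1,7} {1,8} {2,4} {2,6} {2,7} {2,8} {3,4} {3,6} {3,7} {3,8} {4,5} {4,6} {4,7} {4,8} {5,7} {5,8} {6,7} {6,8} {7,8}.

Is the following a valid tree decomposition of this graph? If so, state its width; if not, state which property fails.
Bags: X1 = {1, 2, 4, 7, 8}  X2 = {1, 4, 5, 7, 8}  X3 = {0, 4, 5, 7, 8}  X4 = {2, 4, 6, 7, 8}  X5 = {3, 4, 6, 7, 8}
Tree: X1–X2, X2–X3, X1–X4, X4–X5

Yes; width 4.

Every vertex of G appears in some bag (union = {0, 1, 2, 3, 4, 5, 6, 7, 8}); every edge is covered by a bag; and for each vertex v the set of bags containing v is connected in the bag tree. The decomposition is therefore valid. The largest bag has 5 vertices, so the width is 4.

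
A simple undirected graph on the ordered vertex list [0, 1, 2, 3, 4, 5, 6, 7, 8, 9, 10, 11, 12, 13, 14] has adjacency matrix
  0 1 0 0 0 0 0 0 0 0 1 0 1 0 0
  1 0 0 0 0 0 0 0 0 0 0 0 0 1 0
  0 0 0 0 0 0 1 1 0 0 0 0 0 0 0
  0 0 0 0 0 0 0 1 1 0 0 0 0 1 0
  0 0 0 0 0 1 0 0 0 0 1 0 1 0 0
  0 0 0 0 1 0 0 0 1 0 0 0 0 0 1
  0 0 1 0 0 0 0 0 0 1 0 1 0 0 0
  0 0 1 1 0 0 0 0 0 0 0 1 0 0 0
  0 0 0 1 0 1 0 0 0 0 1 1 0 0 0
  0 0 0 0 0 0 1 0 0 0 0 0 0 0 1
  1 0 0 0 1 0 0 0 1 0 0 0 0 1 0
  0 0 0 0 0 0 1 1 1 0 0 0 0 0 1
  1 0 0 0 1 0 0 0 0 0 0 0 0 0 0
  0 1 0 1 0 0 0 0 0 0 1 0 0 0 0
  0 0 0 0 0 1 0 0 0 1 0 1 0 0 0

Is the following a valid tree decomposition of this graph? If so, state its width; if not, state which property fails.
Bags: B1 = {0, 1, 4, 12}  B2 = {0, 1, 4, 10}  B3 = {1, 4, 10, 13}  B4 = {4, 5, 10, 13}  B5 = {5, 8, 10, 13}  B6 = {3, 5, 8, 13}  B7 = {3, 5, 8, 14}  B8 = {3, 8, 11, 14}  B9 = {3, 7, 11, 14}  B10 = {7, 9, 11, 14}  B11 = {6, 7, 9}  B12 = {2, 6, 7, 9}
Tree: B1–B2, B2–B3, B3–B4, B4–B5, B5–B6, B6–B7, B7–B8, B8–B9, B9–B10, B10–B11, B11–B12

A tree decomposition must satisfy three properties: every vertex lies in some bag; for every edge, both endpoints lie together in some bag; and for every vertex, the bags containing it form a connected subtree. Here edge (11,6) lies in no bag, so the decomposition is invalid.

No — edge (11,6) lies in no bag.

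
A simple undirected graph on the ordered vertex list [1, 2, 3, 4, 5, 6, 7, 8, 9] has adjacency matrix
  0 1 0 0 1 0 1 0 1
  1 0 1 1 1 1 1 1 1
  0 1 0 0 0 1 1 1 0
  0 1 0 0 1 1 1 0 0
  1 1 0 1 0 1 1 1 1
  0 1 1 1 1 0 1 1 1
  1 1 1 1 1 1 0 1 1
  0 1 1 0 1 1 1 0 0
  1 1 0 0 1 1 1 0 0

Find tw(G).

A width-4 tree decomposition is:
Bags: B1 = {2, 5, 6, 7, 9}  B2 = {2, 5, 6, 7, 8}  B3 = {2, 3, 6, 7, 8}  B4 = {2, 4, 5, 6, 7}  B5 = {1, 2, 5, 7, 9}
Tree: B1–B2, B2–B3, B1–B4, B1–B5
Each bag holds 5 vertices, so the decomposition has width 4, which upper-bounds the treewidth. For the lower bound, the 5 vertices {2, 3, 6, 7, 8} are pairwise adjacent, and any tree decomposition puts a clique entirely inside one bag — forcing width ≥ 4. Hence tw(G) = 4 exactly.

4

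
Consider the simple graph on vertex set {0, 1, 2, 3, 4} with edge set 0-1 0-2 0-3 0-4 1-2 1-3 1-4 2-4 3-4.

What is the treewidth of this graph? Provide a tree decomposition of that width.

Treewidth 3.
Bags: B1 = {0, 1, 3, 4}  B2 = {0, 1, 2, 4}
Tree: B1–B2

Every bag has size at most 4, so the width is 4 − 1 = 3 and tw(G) ≤ 3. Conversely, {0, 1, 2, 4} is a clique of size 4, and the vertices of any clique must share a bag in every tree decomposition; so some bag has ≥ 4 vertices and tw(G) ≥ 3. Hence tw(G) = 3 exactly.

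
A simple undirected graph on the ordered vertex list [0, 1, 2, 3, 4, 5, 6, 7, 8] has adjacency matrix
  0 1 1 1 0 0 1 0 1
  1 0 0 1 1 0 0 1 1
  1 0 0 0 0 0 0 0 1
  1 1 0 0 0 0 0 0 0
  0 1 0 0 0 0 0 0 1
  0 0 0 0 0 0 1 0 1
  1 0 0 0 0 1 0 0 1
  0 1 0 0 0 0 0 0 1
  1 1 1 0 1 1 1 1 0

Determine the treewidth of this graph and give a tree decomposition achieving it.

Every bag has size at most 3, so the width is 3 − 1 = 2 and tw(G) ≤ 2. For the lower bound, the 3 vertices {0, 1, 8} are pairwise adjacent, and any tree decomposition puts a clique entirely inside one bag — forcing width ≥ 2. The upper and lower bounds meet at 2, so that is the treewidth.

Treewidth 2.
Bags: B1 = {0, 1, 8}  B2 = {1, 4, 8}  B3 = {0, 6, 8}  B4 = {5, 6, 8}  B5 = {0, 2, 8}  B6 = {1, 7, 8}  B7 = {0, 1, 3}
Tree: B1–B2, B1–B3, B3–B4, B3–B5, B1–B6, B1–B7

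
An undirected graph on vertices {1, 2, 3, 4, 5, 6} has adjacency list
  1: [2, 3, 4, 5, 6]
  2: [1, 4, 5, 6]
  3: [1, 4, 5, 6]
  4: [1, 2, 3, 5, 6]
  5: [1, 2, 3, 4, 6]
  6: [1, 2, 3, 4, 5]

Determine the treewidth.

4

A width-4 tree decomposition is:
Bags: B1 = {1, 3, 4, 5, 6}  B2 = {1, 2, 4, 5, 6}
Tree: B1–B2
Every bag has size at most 5, so the width is 5 − 1 = 4 and tw(G) ≤ 4. Conversely, {1, 2, 4, 5, 6} is a clique of size 5, and the vertices of any clique must share a bag in every tree decomposition; so some bag has ≥ 5 vertices and tw(G) ≥ 4. Therefore the treewidth is 4.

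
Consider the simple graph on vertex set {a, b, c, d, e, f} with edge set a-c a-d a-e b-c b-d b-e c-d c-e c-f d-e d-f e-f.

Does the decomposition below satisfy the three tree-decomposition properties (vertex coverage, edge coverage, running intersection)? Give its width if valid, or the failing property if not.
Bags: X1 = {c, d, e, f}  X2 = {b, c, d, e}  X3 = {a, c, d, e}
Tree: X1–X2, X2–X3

Vertex coverage: the bags together contain {a, b, c, d, e, f}, the full vertex set. Edge coverage: each edge of G has both endpoints in at least one bag. Running intersection: for every vertex, the bags containing it form a connected subtree. All three properties hold, so this is a valid tree decomposition of width max|bag| − 1 = 3, and hence tw(G) ≤ 3.

Yes; width 3.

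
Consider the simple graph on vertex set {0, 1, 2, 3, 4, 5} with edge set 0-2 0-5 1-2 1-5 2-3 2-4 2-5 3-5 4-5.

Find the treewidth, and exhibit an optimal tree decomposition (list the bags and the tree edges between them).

The largest bag has 3 vertices, giving width 2; this decomposition certifies tw(G) ≤ 2. On the other hand G contains the 3-clique {0, 2, 5}. A clique must lie in a single bag of any decomposition, so no decomposition can have width below 2. Combining the bounds, tw(G) = 2.

Treewidth 2.
Bags: B1 = {2, 3, 5}  B2 = {2, 4, 5}  B3 = {1, 2, 5}  B4 = {0, 2, 5}
Tree: B1–B2, B1–B3, B1–B4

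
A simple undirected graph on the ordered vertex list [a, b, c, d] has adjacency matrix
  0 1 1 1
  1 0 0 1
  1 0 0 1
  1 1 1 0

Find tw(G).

A width-2 tree decomposition is:
Bags: B1 = {a, b, d}  B2 = {a, c, d}
Tree: B1–B2
Each bag holds 3 vertices, so the decomposition has width 2, which upper-bounds the treewidth. On the other hand G contains the 3-clique {a, c, d}. A clique must lie in a single bag of any decomposition, so no decomposition can have width below 2. Hence tw(G) = 2 exactly.

2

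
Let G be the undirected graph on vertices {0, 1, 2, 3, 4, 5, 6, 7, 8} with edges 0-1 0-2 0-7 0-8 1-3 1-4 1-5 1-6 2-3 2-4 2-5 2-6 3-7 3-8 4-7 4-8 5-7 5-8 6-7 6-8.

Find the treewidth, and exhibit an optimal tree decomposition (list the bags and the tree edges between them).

The largest bag has 5 vertices, giving width 4; this decomposition certifies tw(G) ≤ 4. For the lower bound: the 5 vertex sets {3,8}, {0,7}, {1,6}, {2}, {4} are disjoint, each induces a connected subgraph, and every pair is joined by at least one edge of G. Contracting each set to a single vertex therefore yields K_{5} as a minor, and since treewidth is minor-monotone, tw(G) ≥ tw(K_{5}) = 4. The upper and lower bounds meet at 4, so that is the treewidth.

Treewidth 4.
Bags: B1 = {1, 2, 3, 7, 8}  B2 = {0, 1, 2, 7, 8}  B3 = {1, 2, 6, 7, 8}  B4 = {1, 2, 4, 7, 8}  B5 = {1, 2, 5, 7, 8}
Tree: B1–B2, B2–B3, B3–B4, B4–B5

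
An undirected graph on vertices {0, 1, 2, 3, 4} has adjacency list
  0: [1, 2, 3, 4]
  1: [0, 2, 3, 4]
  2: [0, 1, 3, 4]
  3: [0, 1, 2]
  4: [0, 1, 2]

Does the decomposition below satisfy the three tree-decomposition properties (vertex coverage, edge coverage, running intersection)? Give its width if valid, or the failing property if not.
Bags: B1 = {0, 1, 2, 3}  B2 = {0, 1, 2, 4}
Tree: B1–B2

Every vertex of G appears in some bag (union = {0, 1, 2, 3, 4}); every edge is covered by a bag; and for each vertex v the set of bags containing v is connected in the bag tree. The decomposition is therefore valid. The largest bag has 4 vertices, so the width is 3.

Yes; width 3.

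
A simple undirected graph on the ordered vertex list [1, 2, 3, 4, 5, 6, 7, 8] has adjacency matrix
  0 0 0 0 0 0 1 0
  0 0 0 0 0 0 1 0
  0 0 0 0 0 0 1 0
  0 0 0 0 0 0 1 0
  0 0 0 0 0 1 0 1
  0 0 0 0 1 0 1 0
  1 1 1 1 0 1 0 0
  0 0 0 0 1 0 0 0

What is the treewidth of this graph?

1

A width-1 tree decomposition is:
Bags: B1 = {6, 7}  B2 = {3, 7}  B3 = {1, 7}  B4 = {5, 6}  B5 = {2, 7}  B6 = {5, 8}  B7 = {4, 7}
Tree: B1–B2, B2–B3, B1–B4, B1–B5, B4–B6, B3–B7
Every bag has size at most 2, so the width is 2 − 1 = 1 and tw(G) ≤ 1. G has an edge, so its treewidth is at least 1. Combining the bounds, tw(G) = 1.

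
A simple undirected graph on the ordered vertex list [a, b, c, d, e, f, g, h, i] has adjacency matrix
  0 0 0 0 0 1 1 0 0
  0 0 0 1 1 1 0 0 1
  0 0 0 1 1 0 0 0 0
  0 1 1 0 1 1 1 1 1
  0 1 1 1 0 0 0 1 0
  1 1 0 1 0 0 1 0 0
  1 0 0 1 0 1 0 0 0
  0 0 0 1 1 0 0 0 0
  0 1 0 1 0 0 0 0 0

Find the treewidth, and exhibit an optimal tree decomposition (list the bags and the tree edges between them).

Each bag holds 3 vertices, so the decomposition has width 2, which upper-bounds the treewidth. For the lower bound, the 3 vertices {d, f, g} are pairwise adjacent, and any tree decomposition puts a clique entirely inside one bag — forcing width ≥ 2. The upper and lower bounds meet at 2, so that is the treewidth.

Treewidth 2.
One optimal decomposition is:
Bags: B1 = {b, d, f}  B2 = {b, d, i}  B3 = {b, d, e}  B4 = {d, f, g}  B5 = {d, e, h}  B6 = {c, d, e}  B7 = {a, f, g}
Tree: B1–B2, B2–B3, B1–B4, B3–B5, B5–B6, B4–B7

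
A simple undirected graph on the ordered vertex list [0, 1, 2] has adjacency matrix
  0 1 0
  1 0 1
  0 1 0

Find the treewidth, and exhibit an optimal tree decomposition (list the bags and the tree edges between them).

The largest bag has 2 vertices, giving width 1; this decomposition certifies tw(G) ≤ 1. Any graph with an edge has treewidth ≥ 1, and G has the edge 1–0. Therefore the treewidth is 1.

Treewidth 1.
Bags: B1 = {0, 1}  B2 = {1, 2}
Tree: B1–B2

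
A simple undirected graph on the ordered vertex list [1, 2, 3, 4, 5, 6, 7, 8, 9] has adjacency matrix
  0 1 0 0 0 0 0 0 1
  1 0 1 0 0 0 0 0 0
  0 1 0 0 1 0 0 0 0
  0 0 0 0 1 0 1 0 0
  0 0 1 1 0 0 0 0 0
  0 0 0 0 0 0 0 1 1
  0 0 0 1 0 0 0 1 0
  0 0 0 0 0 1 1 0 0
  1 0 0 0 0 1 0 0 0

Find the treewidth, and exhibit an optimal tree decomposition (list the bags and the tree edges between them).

The largest bag has 3 vertices, giving width 2; this decomposition certifies tw(G) ≤ 2. The edges 8–6–9–1–2–3–5–4–7–8 form a cycle, so G is not a tree and its treewidth is at least 2. Therefore the treewidth is 2.

Treewidth 2.
One optimal decomposition is:
Bags: B1 = {6, 8, 9}  B2 = {1, 8, 9}  B3 = {1, 2, 8}  B4 = {2, 3, 8}  B5 = {3, 5, 8}  B6 = {4, 5, 8}  B7 = {4, 7, 8}
Tree: B1–B2, B2–B3, B3–B4, B4–B5, B5–B6, B6–B7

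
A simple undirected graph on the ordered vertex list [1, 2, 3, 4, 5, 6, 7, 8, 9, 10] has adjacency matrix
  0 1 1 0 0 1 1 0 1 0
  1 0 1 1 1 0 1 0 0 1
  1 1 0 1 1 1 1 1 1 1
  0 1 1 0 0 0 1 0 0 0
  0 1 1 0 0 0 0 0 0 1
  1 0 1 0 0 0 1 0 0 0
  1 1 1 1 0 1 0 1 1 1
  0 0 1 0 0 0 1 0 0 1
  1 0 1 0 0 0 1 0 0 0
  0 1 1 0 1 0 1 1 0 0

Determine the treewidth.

A width-3 tree decomposition is:
Bags: B1 = {1, 3, 6, 7}  B2 = {1, 2, 3, 7}  B3 = {2, 3, 4, 7}  B4 = {1, 3, 7, 9}  B5 = {2, 3, 7, 10}  B6 = {2, 3, 5, 10}  B7 = {3, 7, 8, 10}
Tree: B1–B2, B2–B3, B2–B4, B2–B5, B5–B6, B5–B7
The largest bag has 4 vertices, giving width 3; this decomposition certifies tw(G) ≤ 3. Conversely, {2, 3, 5, 10} is a clique of size 4, and the vertices of any clique must share a bag in every tree decomposition; so some bag has ≥ 4 vertices and tw(G) ≥ 3. Therefore the treewidth is 3.

3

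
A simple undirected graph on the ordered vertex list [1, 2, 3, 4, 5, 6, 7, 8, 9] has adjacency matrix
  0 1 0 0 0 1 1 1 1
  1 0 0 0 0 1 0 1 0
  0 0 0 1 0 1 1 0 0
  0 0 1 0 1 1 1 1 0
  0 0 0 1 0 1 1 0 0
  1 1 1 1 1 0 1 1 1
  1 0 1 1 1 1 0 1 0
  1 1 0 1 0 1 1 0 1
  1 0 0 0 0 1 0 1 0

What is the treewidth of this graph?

A width-3 tree decomposition is:
Bags: B1 = {1, 6, 7, 8}  B2 = {4, 6, 7, 8}  B3 = {4, 5, 6, 7}  B4 = {1, 2, 6, 8}  B5 = {3, 4, 6, 7}  B6 = {1, 6, 8, 9}
Tree: B1–B2, B2–B3, B1–B4, B2–B5, B1–B6
Every bag has size at most 4, so the width is 4 − 1 = 3 and tw(G) ≤ 3. Conversely, {1, 6, 8, 9} is a clique of size 4, and the vertices of any clique must share a bag in every tree decomposition; so some bag has ≥ 4 vertices and tw(G) ≥ 3. Combining the bounds, tw(G) = 3.

3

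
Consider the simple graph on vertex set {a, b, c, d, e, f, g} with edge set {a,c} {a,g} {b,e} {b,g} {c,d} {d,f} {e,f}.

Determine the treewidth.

2

A width-2 tree decomposition is:
Bags: B1 = {d, e, f}  B2 = {b, d, e}  B3 = {b, d, g}  B4 = {a, d, g}  B5 = {a, c, d}
Tree: B1–B2, B2–B3, B3–B4, B4–B5
Every bag has size at most 3, so the width is 3 − 1 = 2 and tw(G) ≤ 2. For the lower bound, G contains the cycle d–f–e–b–g–a–c–d, so G is not a forest; only forests have treewidth ≤ 1, hence tw(G) ≥ 2. The upper and lower bounds meet at 2, so that is the treewidth.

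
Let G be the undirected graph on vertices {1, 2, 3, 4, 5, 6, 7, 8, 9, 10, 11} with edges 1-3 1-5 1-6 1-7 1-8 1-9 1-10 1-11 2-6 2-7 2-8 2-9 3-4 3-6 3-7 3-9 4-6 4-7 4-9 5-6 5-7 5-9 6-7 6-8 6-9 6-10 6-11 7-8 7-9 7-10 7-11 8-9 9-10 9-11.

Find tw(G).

A width-4 tree decomposition is:
Bags: B1 = {1, 6, 7, 8, 9}  B2 = {1, 3, 6, 7, 9}  B3 = {1, 6, 7, 9, 10}  B4 = {2, 6, 7, 8, 9}  B5 = {1, 5, 6, 7, 9}  B6 = {1, 6, 7, 9, 11}  B7 = {3, 4, 6, 7, 9}
Tree: B1–B2, B1–B3, B1–B4, B3–B5, B5–B6, B2–B7
Each bag holds 5 vertices, so the decomposition has width 4, which upper-bounds the treewidth. Conversely, {1, 3, 6, 7, 9} is a clique of size 5, and the vertices of any clique must share a bag in every tree decomposition; so some bag has ≥ 5 vertices and tw(G) ≥ 4. Hence tw(G) = 4 exactly.

4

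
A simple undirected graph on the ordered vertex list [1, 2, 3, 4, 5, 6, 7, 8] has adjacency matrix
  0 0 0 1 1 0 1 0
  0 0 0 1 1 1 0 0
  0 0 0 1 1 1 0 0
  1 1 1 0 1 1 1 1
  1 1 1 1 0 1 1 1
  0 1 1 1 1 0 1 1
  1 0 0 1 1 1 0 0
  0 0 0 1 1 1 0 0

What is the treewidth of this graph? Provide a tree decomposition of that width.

The largest bag has 4 vertices, giving width 3; this decomposition certifies tw(G) ≤ 3. On the other hand G contains the 4-clique {1, 4, 5, 7}. A clique must lie in a single bag of any decomposition, so no decomposition can have width below 3. Hence tw(G) = 3 exactly.

Treewidth 3.
One optimal decomposition is:
Bags: B1 = {1, 4, 5, 7}  B2 = {4, 5, 6, 7}  B3 = {2, 4, 5, 6}  B4 = {3, 4, 5, 6}  B5 = {4, 5, 6, 8}
Tree: B1–B2, B2–B3, B2–B4, B2–B5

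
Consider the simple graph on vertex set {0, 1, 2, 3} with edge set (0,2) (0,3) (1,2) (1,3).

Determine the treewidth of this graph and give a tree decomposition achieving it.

Each bag holds 3 vertices, so the decomposition has width 2, which upper-bounds the treewidth. The edges 2–1–3–0–2 form a cycle, so G is not a tree and its treewidth is at least 2. Hence tw(G) = 2 exactly.

Treewidth 2.
One optimal decomposition is:
Bags: B1 = {1, 2, 3}  B2 = {0, 2, 3}
Tree: B1–B2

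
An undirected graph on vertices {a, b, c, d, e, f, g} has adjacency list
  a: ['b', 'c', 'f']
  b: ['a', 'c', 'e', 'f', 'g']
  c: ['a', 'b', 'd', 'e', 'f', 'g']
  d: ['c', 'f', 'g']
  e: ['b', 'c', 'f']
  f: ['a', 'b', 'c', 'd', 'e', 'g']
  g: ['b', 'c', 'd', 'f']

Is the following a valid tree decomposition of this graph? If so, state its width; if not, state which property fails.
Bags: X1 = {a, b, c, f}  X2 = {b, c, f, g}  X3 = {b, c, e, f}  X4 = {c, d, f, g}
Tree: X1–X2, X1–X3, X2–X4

Vertex coverage: the bags together contain {a, b, c, d, e, f, g}, the full vertex set. Edge coverage: each edge of G has both endpoints in at least one bag. Running intersection: for every vertex, the bags containing it form a connected subtree. All three properties hold, so this is a valid tree decomposition of width max|bag| − 1 = 3, and hence tw(G) ≤ 3.

Yes; width 3.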